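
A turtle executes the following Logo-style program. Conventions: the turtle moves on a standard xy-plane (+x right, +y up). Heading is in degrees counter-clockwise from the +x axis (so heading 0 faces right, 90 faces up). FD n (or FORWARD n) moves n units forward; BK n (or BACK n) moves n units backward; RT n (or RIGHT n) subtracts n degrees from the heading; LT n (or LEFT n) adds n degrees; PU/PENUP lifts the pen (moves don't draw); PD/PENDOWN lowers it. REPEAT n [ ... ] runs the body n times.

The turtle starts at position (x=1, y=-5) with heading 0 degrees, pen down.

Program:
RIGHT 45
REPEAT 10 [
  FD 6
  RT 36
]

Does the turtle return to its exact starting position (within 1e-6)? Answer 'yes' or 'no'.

Answer: yes

Derivation:
Executing turtle program step by step:
Start: pos=(1,-5), heading=0, pen down
RT 45: heading 0 -> 315
REPEAT 10 [
  -- iteration 1/10 --
  FD 6: (1,-5) -> (5.243,-9.243) [heading=315, draw]
  RT 36: heading 315 -> 279
  -- iteration 2/10 --
  FD 6: (5.243,-9.243) -> (6.181,-15.169) [heading=279, draw]
  RT 36: heading 279 -> 243
  -- iteration 3/10 --
  FD 6: (6.181,-15.169) -> (3.457,-20.515) [heading=243, draw]
  RT 36: heading 243 -> 207
  -- iteration 4/10 --
  FD 6: (3.457,-20.515) -> (-1.889,-23.239) [heading=207, draw]
  RT 36: heading 207 -> 171
  -- iteration 5/10 --
  FD 6: (-1.889,-23.239) -> (-7.815,-22.3) [heading=171, draw]
  RT 36: heading 171 -> 135
  -- iteration 6/10 --
  FD 6: (-7.815,-22.3) -> (-12.058,-18.058) [heading=135, draw]
  RT 36: heading 135 -> 99
  -- iteration 7/10 --
  FD 6: (-12.058,-18.058) -> (-12.996,-12.131) [heading=99, draw]
  RT 36: heading 99 -> 63
  -- iteration 8/10 --
  FD 6: (-12.996,-12.131) -> (-10.272,-6.785) [heading=63, draw]
  RT 36: heading 63 -> 27
  -- iteration 9/10 --
  FD 6: (-10.272,-6.785) -> (-4.926,-4.061) [heading=27, draw]
  RT 36: heading 27 -> 351
  -- iteration 10/10 --
  FD 6: (-4.926,-4.061) -> (1,-5) [heading=351, draw]
  RT 36: heading 351 -> 315
]
Final: pos=(1,-5), heading=315, 10 segment(s) drawn

Start position: (1, -5)
Final position: (1, -5)
Distance = 0; < 1e-6 -> CLOSED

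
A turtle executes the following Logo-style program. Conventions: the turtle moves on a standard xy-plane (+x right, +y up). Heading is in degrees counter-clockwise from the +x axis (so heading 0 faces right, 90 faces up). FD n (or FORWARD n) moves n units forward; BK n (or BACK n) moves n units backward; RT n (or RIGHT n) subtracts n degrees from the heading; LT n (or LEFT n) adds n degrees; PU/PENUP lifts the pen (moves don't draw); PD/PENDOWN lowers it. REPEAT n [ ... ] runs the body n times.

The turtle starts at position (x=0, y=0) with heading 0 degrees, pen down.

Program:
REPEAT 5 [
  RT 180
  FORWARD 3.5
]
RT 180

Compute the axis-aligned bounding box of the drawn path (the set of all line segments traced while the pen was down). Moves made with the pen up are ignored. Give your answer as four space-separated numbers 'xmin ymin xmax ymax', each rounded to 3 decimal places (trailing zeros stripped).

Executing turtle program step by step:
Start: pos=(0,0), heading=0, pen down
REPEAT 5 [
  -- iteration 1/5 --
  RT 180: heading 0 -> 180
  FD 3.5: (0,0) -> (-3.5,0) [heading=180, draw]
  -- iteration 2/5 --
  RT 180: heading 180 -> 0
  FD 3.5: (-3.5,0) -> (0,0) [heading=0, draw]
  -- iteration 3/5 --
  RT 180: heading 0 -> 180
  FD 3.5: (0,0) -> (-3.5,0) [heading=180, draw]
  -- iteration 4/5 --
  RT 180: heading 180 -> 0
  FD 3.5: (-3.5,0) -> (0,0) [heading=0, draw]
  -- iteration 5/5 --
  RT 180: heading 0 -> 180
  FD 3.5: (0,0) -> (-3.5,0) [heading=180, draw]
]
RT 180: heading 180 -> 0
Final: pos=(-3.5,0), heading=0, 5 segment(s) drawn

Segment endpoints: x in {-3.5, 0}, y in {0, 0, 0, 0, 0, 0}
xmin=-3.5, ymin=0, xmax=0, ymax=0

Answer: -3.5 0 0 0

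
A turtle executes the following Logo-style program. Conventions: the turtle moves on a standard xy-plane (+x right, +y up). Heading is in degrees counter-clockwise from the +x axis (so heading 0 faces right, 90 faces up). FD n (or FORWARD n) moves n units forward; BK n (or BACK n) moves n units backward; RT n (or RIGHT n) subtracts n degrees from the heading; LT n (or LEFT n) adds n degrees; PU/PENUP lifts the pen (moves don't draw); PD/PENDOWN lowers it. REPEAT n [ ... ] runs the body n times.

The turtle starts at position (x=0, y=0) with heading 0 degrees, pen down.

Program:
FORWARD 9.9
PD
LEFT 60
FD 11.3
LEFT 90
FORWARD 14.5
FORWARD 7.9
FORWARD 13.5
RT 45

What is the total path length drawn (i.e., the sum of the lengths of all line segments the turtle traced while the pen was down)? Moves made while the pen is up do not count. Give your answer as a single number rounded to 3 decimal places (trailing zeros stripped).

Executing turtle program step by step:
Start: pos=(0,0), heading=0, pen down
FD 9.9: (0,0) -> (9.9,0) [heading=0, draw]
PD: pen down
LT 60: heading 0 -> 60
FD 11.3: (9.9,0) -> (15.55,9.786) [heading=60, draw]
LT 90: heading 60 -> 150
FD 14.5: (15.55,9.786) -> (2.993,17.036) [heading=150, draw]
FD 7.9: (2.993,17.036) -> (-3.849,20.986) [heading=150, draw]
FD 13.5: (-3.849,20.986) -> (-15.54,27.736) [heading=150, draw]
RT 45: heading 150 -> 105
Final: pos=(-15.54,27.736), heading=105, 5 segment(s) drawn

Segment lengths:
  seg 1: (0,0) -> (9.9,0), length = 9.9
  seg 2: (9.9,0) -> (15.55,9.786), length = 11.3
  seg 3: (15.55,9.786) -> (2.993,17.036), length = 14.5
  seg 4: (2.993,17.036) -> (-3.849,20.986), length = 7.9
  seg 5: (-3.849,20.986) -> (-15.54,27.736), length = 13.5
Total = 57.1

Answer: 57.1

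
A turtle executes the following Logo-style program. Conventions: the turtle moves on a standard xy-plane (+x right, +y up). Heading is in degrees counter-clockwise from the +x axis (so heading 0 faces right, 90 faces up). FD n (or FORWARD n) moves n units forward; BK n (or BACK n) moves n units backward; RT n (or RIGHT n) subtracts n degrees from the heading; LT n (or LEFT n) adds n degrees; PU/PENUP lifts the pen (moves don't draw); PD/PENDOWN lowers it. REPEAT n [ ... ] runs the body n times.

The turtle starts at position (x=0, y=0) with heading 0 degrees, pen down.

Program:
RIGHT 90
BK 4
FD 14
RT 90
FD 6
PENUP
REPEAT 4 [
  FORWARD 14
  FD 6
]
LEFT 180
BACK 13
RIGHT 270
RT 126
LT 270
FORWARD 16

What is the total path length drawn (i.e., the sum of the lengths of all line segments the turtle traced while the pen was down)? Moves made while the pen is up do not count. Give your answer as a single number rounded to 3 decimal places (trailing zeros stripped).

Answer: 24

Derivation:
Executing turtle program step by step:
Start: pos=(0,0), heading=0, pen down
RT 90: heading 0 -> 270
BK 4: (0,0) -> (0,4) [heading=270, draw]
FD 14: (0,4) -> (0,-10) [heading=270, draw]
RT 90: heading 270 -> 180
FD 6: (0,-10) -> (-6,-10) [heading=180, draw]
PU: pen up
REPEAT 4 [
  -- iteration 1/4 --
  FD 14: (-6,-10) -> (-20,-10) [heading=180, move]
  FD 6: (-20,-10) -> (-26,-10) [heading=180, move]
  -- iteration 2/4 --
  FD 14: (-26,-10) -> (-40,-10) [heading=180, move]
  FD 6: (-40,-10) -> (-46,-10) [heading=180, move]
  -- iteration 3/4 --
  FD 14: (-46,-10) -> (-60,-10) [heading=180, move]
  FD 6: (-60,-10) -> (-66,-10) [heading=180, move]
  -- iteration 4/4 --
  FD 14: (-66,-10) -> (-80,-10) [heading=180, move]
  FD 6: (-80,-10) -> (-86,-10) [heading=180, move]
]
LT 180: heading 180 -> 0
BK 13: (-86,-10) -> (-99,-10) [heading=0, move]
RT 270: heading 0 -> 90
RT 126: heading 90 -> 324
LT 270: heading 324 -> 234
FD 16: (-99,-10) -> (-108.405,-22.944) [heading=234, move]
Final: pos=(-108.405,-22.944), heading=234, 3 segment(s) drawn

Segment lengths:
  seg 1: (0,0) -> (0,4), length = 4
  seg 2: (0,4) -> (0,-10), length = 14
  seg 3: (0,-10) -> (-6,-10), length = 6
Total = 24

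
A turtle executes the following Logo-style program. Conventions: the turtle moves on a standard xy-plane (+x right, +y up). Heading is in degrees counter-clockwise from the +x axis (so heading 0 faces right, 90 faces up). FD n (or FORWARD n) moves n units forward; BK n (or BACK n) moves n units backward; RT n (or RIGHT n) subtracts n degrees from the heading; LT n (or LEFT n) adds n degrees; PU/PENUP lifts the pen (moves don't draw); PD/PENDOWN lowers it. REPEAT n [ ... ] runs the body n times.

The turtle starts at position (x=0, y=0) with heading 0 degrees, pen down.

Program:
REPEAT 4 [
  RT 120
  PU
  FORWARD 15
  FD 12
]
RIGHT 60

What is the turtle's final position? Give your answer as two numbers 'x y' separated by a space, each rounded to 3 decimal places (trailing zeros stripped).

Executing turtle program step by step:
Start: pos=(0,0), heading=0, pen down
REPEAT 4 [
  -- iteration 1/4 --
  RT 120: heading 0 -> 240
  PU: pen up
  FD 15: (0,0) -> (-7.5,-12.99) [heading=240, move]
  FD 12: (-7.5,-12.99) -> (-13.5,-23.383) [heading=240, move]
  -- iteration 2/4 --
  RT 120: heading 240 -> 120
  PU: pen up
  FD 15: (-13.5,-23.383) -> (-21,-10.392) [heading=120, move]
  FD 12: (-21,-10.392) -> (-27,0) [heading=120, move]
  -- iteration 3/4 --
  RT 120: heading 120 -> 0
  PU: pen up
  FD 15: (-27,0) -> (-12,0) [heading=0, move]
  FD 12: (-12,0) -> (0,0) [heading=0, move]
  -- iteration 4/4 --
  RT 120: heading 0 -> 240
  PU: pen up
  FD 15: (0,0) -> (-7.5,-12.99) [heading=240, move]
  FD 12: (-7.5,-12.99) -> (-13.5,-23.383) [heading=240, move]
]
RT 60: heading 240 -> 180
Final: pos=(-13.5,-23.383), heading=180, 0 segment(s) drawn

Answer: -13.5 -23.383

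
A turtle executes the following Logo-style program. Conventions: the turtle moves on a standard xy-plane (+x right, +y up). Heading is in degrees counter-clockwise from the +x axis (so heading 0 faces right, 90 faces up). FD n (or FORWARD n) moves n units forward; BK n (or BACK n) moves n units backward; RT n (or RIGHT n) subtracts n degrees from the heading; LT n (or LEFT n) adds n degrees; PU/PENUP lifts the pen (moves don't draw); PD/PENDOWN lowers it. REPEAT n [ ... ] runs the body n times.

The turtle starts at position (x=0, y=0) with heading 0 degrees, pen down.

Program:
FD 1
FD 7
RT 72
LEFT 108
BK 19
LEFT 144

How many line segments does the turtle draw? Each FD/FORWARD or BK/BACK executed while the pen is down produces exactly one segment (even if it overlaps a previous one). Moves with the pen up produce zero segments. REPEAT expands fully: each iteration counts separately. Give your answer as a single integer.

Answer: 3

Derivation:
Executing turtle program step by step:
Start: pos=(0,0), heading=0, pen down
FD 1: (0,0) -> (1,0) [heading=0, draw]
FD 7: (1,0) -> (8,0) [heading=0, draw]
RT 72: heading 0 -> 288
LT 108: heading 288 -> 36
BK 19: (8,0) -> (-7.371,-11.168) [heading=36, draw]
LT 144: heading 36 -> 180
Final: pos=(-7.371,-11.168), heading=180, 3 segment(s) drawn
Segments drawn: 3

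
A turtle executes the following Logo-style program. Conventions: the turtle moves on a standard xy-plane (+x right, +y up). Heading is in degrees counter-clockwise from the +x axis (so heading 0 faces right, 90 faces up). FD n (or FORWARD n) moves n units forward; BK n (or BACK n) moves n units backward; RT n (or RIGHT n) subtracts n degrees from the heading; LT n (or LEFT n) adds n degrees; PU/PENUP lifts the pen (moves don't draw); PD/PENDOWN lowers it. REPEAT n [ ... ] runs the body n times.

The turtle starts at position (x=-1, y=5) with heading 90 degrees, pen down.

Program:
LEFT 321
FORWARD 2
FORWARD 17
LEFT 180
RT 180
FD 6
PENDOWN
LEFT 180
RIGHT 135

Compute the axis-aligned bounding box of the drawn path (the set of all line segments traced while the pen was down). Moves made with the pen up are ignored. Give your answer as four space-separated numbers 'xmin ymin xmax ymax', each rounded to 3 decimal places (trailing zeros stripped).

Answer: -1 5 14.733 24.429

Derivation:
Executing turtle program step by step:
Start: pos=(-1,5), heading=90, pen down
LT 321: heading 90 -> 51
FD 2: (-1,5) -> (0.259,6.554) [heading=51, draw]
FD 17: (0.259,6.554) -> (10.957,19.766) [heading=51, draw]
LT 180: heading 51 -> 231
RT 180: heading 231 -> 51
FD 6: (10.957,19.766) -> (14.733,24.429) [heading=51, draw]
PD: pen down
LT 180: heading 51 -> 231
RT 135: heading 231 -> 96
Final: pos=(14.733,24.429), heading=96, 3 segment(s) drawn

Segment endpoints: x in {-1, 0.259, 10.957, 14.733}, y in {5, 6.554, 19.766, 24.429}
xmin=-1, ymin=5, xmax=14.733, ymax=24.429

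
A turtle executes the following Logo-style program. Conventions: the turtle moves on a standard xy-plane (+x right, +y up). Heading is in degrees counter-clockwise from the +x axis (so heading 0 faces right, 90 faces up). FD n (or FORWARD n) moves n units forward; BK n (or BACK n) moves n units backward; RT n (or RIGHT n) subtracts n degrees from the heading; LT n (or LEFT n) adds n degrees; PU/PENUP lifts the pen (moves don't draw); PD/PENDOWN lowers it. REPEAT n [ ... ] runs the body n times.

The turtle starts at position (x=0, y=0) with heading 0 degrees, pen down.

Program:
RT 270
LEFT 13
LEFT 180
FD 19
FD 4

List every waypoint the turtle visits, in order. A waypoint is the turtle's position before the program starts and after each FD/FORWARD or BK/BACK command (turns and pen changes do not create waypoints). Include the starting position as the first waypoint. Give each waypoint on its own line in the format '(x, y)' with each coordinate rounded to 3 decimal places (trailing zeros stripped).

Answer: (0, 0)
(4.274, -18.513)
(5.174, -22.411)

Derivation:
Executing turtle program step by step:
Start: pos=(0,0), heading=0, pen down
RT 270: heading 0 -> 90
LT 13: heading 90 -> 103
LT 180: heading 103 -> 283
FD 19: (0,0) -> (4.274,-18.513) [heading=283, draw]
FD 4: (4.274,-18.513) -> (5.174,-22.411) [heading=283, draw]
Final: pos=(5.174,-22.411), heading=283, 2 segment(s) drawn
Waypoints (3 total):
(0, 0)
(4.274, -18.513)
(5.174, -22.411)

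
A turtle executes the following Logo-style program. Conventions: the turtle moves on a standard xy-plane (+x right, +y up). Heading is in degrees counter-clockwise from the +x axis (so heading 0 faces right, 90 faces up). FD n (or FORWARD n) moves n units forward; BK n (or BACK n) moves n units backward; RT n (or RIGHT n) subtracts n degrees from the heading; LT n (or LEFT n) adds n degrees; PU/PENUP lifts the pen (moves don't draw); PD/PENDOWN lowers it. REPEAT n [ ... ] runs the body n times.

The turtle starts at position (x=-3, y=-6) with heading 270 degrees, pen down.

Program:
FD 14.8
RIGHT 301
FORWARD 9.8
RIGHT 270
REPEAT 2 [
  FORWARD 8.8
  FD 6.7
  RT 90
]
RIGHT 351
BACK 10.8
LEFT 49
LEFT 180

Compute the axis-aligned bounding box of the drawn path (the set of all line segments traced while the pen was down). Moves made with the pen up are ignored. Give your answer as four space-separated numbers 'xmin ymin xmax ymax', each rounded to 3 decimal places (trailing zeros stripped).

Answer: -3 -25.847 30.715 -6

Derivation:
Executing turtle program step by step:
Start: pos=(-3,-6), heading=270, pen down
FD 14.8: (-3,-6) -> (-3,-20.8) [heading=270, draw]
RT 301: heading 270 -> 329
FD 9.8: (-3,-20.8) -> (5.4,-25.847) [heading=329, draw]
RT 270: heading 329 -> 59
REPEAT 2 [
  -- iteration 1/2 --
  FD 8.8: (5.4,-25.847) -> (9.933,-18.304) [heading=59, draw]
  FD 6.7: (9.933,-18.304) -> (13.383,-12.561) [heading=59, draw]
  RT 90: heading 59 -> 329
  -- iteration 2/2 --
  FD 8.8: (13.383,-12.561) -> (20.926,-17.094) [heading=329, draw]
  FD 6.7: (20.926,-17.094) -> (26.669,-20.544) [heading=329, draw]
  RT 90: heading 329 -> 239
]
RT 351: heading 239 -> 248
BK 10.8: (26.669,-20.544) -> (30.715,-10.531) [heading=248, draw]
LT 49: heading 248 -> 297
LT 180: heading 297 -> 117
Final: pos=(30.715,-10.531), heading=117, 7 segment(s) drawn

Segment endpoints: x in {-3, -3, 5.4, 9.933, 13.383, 20.926, 26.669, 30.715}, y in {-25.847, -20.8, -20.544, -18.304, -17.094, -12.561, -10.531, -6}
xmin=-3, ymin=-25.847, xmax=30.715, ymax=-6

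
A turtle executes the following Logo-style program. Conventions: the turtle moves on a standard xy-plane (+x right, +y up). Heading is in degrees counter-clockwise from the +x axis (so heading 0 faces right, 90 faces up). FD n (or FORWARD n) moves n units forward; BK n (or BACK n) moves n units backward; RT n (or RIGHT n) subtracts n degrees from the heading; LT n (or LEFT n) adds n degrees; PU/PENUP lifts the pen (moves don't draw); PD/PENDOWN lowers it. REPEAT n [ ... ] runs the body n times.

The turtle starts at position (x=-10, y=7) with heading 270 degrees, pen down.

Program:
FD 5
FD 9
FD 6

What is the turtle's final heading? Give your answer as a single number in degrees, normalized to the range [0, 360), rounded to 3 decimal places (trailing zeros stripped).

Executing turtle program step by step:
Start: pos=(-10,7), heading=270, pen down
FD 5: (-10,7) -> (-10,2) [heading=270, draw]
FD 9: (-10,2) -> (-10,-7) [heading=270, draw]
FD 6: (-10,-7) -> (-10,-13) [heading=270, draw]
Final: pos=(-10,-13), heading=270, 3 segment(s) drawn

Answer: 270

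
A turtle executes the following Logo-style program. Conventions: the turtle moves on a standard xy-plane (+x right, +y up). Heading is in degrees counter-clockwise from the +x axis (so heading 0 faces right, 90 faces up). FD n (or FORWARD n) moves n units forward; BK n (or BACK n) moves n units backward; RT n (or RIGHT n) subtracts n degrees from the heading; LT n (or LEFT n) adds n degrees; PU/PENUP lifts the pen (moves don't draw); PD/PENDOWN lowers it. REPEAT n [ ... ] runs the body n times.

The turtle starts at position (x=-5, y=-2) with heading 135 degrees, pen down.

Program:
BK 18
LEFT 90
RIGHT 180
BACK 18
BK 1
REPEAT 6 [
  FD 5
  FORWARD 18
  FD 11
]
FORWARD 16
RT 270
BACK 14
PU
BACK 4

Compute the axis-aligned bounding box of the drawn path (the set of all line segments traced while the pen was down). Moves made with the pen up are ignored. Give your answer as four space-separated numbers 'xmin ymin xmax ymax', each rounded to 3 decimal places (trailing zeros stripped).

Executing turtle program step by step:
Start: pos=(-5,-2), heading=135, pen down
BK 18: (-5,-2) -> (7.728,-14.728) [heading=135, draw]
LT 90: heading 135 -> 225
RT 180: heading 225 -> 45
BK 18: (7.728,-14.728) -> (-5,-27.456) [heading=45, draw]
BK 1: (-5,-27.456) -> (-5.707,-28.163) [heading=45, draw]
REPEAT 6 [
  -- iteration 1/6 --
  FD 5: (-5.707,-28.163) -> (-2.172,-24.627) [heading=45, draw]
  FD 18: (-2.172,-24.627) -> (10.556,-11.899) [heading=45, draw]
  FD 11: (10.556,-11.899) -> (18.335,-4.121) [heading=45, draw]
  -- iteration 2/6 --
  FD 5: (18.335,-4.121) -> (21.87,-0.586) [heading=45, draw]
  FD 18: (21.87,-0.586) -> (34.598,12.142) [heading=45, draw]
  FD 11: (34.598,12.142) -> (42.376,19.92) [heading=45, draw]
  -- iteration 3/6 --
  FD 5: (42.376,19.92) -> (45.912,23.456) [heading=45, draw]
  FD 18: (45.912,23.456) -> (58.64,36.184) [heading=45, draw]
  FD 11: (58.64,36.184) -> (66.418,43.962) [heading=45, draw]
  -- iteration 4/6 --
  FD 5: (66.418,43.962) -> (69.953,47.497) [heading=45, draw]
  FD 18: (69.953,47.497) -> (82.681,60.225) [heading=45, draw]
  FD 11: (82.681,60.225) -> (90.459,68.004) [heading=45, draw]
  -- iteration 5/6 --
  FD 5: (90.459,68.004) -> (93.995,71.539) [heading=45, draw]
  FD 18: (93.995,71.539) -> (106.723,84.267) [heading=45, draw]
  FD 11: (106.723,84.267) -> (114.501,92.045) [heading=45, draw]
  -- iteration 6/6 --
  FD 5: (114.501,92.045) -> (118.037,95.581) [heading=45, draw]
  FD 18: (118.037,95.581) -> (130.765,108.309) [heading=45, draw]
  FD 11: (130.765,108.309) -> (138.543,116.087) [heading=45, draw]
]
FD 16: (138.543,116.087) -> (149.856,127.401) [heading=45, draw]
RT 270: heading 45 -> 135
BK 14: (149.856,127.401) -> (159.756,117.501) [heading=135, draw]
PU: pen up
BK 4: (159.756,117.501) -> (162.584,114.673) [heading=135, move]
Final: pos=(162.584,114.673), heading=135, 23 segment(s) drawn

Segment endpoints: x in {-5.707, -5, -5, -2.172, 7.728, 10.556, 18.335, 21.87, 34.598, 42.376, 45.912, 58.64, 66.418, 69.953, 82.681, 90.459, 93.995, 106.723, 114.501, 118.037, 130.765, 138.543, 149.856, 159.756}, y in {-28.163, -27.456, -24.627, -14.728, -11.899, -4.121, -2, -0.586, 12.142, 19.92, 23.456, 36.184, 43.962, 47.497, 60.225, 68.004, 71.539, 84.267, 92.045, 95.581, 108.309, 116.087, 117.501, 127.401}
xmin=-5.707, ymin=-28.163, xmax=159.756, ymax=127.401

Answer: -5.707 -28.163 159.756 127.401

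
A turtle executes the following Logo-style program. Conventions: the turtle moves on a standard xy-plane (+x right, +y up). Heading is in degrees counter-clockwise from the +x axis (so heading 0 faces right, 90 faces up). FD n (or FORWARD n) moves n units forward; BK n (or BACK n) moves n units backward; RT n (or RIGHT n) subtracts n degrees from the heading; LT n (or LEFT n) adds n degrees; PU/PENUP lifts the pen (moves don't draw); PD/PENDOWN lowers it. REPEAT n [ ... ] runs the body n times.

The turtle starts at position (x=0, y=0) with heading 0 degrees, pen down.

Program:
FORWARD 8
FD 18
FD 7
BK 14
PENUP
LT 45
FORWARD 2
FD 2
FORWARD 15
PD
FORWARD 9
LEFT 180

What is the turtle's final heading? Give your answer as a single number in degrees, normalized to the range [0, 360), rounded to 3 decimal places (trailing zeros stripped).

Answer: 225

Derivation:
Executing turtle program step by step:
Start: pos=(0,0), heading=0, pen down
FD 8: (0,0) -> (8,0) [heading=0, draw]
FD 18: (8,0) -> (26,0) [heading=0, draw]
FD 7: (26,0) -> (33,0) [heading=0, draw]
BK 14: (33,0) -> (19,0) [heading=0, draw]
PU: pen up
LT 45: heading 0 -> 45
FD 2: (19,0) -> (20.414,1.414) [heading=45, move]
FD 2: (20.414,1.414) -> (21.828,2.828) [heading=45, move]
FD 15: (21.828,2.828) -> (32.435,13.435) [heading=45, move]
PD: pen down
FD 9: (32.435,13.435) -> (38.799,19.799) [heading=45, draw]
LT 180: heading 45 -> 225
Final: pos=(38.799,19.799), heading=225, 5 segment(s) drawn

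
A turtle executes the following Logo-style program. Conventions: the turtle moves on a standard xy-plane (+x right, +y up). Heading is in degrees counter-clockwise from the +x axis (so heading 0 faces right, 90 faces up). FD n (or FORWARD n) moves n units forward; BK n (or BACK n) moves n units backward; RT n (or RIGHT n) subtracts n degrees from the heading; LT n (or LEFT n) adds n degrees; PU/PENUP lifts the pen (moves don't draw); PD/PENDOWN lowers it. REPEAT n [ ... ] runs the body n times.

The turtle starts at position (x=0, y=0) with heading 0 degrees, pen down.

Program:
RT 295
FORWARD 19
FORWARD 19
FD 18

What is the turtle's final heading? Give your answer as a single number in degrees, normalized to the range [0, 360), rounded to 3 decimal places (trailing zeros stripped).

Answer: 65

Derivation:
Executing turtle program step by step:
Start: pos=(0,0), heading=0, pen down
RT 295: heading 0 -> 65
FD 19: (0,0) -> (8.03,17.22) [heading=65, draw]
FD 19: (8.03,17.22) -> (16.059,34.44) [heading=65, draw]
FD 18: (16.059,34.44) -> (23.667,50.753) [heading=65, draw]
Final: pos=(23.667,50.753), heading=65, 3 segment(s) drawn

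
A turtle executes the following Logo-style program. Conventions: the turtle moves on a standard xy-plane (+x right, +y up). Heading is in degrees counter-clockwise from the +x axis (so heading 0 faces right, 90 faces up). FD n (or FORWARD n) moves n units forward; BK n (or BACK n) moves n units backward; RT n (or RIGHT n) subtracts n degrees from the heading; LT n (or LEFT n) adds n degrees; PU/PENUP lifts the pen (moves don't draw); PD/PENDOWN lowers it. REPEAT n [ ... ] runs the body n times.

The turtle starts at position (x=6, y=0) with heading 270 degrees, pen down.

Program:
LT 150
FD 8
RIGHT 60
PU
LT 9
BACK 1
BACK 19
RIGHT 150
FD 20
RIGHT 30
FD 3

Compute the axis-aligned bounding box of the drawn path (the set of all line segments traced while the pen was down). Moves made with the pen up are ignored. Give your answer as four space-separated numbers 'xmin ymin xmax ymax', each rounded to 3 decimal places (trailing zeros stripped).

Executing turtle program step by step:
Start: pos=(6,0), heading=270, pen down
LT 150: heading 270 -> 60
FD 8: (6,0) -> (10,6.928) [heading=60, draw]
RT 60: heading 60 -> 0
PU: pen up
LT 9: heading 0 -> 9
BK 1: (10,6.928) -> (9.012,6.772) [heading=9, move]
BK 19: (9.012,6.772) -> (-9.754,3.8) [heading=9, move]
RT 150: heading 9 -> 219
FD 20: (-9.754,3.8) -> (-25.297,-8.787) [heading=219, move]
RT 30: heading 219 -> 189
FD 3: (-25.297,-8.787) -> (-28.26,-9.256) [heading=189, move]
Final: pos=(-28.26,-9.256), heading=189, 1 segment(s) drawn

Segment endpoints: x in {6, 10}, y in {0, 6.928}
xmin=6, ymin=0, xmax=10, ymax=6.928

Answer: 6 0 10 6.928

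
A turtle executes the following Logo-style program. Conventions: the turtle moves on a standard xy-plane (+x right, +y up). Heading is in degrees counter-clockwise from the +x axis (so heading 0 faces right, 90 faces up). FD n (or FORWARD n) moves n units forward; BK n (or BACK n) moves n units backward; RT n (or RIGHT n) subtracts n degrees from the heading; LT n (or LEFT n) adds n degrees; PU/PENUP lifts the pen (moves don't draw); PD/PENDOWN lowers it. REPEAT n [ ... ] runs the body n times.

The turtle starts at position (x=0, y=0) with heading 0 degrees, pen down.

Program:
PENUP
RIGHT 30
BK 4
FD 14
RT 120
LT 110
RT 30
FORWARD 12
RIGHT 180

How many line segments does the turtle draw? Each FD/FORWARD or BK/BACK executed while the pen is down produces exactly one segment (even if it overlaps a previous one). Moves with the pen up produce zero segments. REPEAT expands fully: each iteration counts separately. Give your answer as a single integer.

Executing turtle program step by step:
Start: pos=(0,0), heading=0, pen down
PU: pen up
RT 30: heading 0 -> 330
BK 4: (0,0) -> (-3.464,2) [heading=330, move]
FD 14: (-3.464,2) -> (8.66,-5) [heading=330, move]
RT 120: heading 330 -> 210
LT 110: heading 210 -> 320
RT 30: heading 320 -> 290
FD 12: (8.66,-5) -> (12.764,-16.276) [heading=290, move]
RT 180: heading 290 -> 110
Final: pos=(12.764,-16.276), heading=110, 0 segment(s) drawn
Segments drawn: 0

Answer: 0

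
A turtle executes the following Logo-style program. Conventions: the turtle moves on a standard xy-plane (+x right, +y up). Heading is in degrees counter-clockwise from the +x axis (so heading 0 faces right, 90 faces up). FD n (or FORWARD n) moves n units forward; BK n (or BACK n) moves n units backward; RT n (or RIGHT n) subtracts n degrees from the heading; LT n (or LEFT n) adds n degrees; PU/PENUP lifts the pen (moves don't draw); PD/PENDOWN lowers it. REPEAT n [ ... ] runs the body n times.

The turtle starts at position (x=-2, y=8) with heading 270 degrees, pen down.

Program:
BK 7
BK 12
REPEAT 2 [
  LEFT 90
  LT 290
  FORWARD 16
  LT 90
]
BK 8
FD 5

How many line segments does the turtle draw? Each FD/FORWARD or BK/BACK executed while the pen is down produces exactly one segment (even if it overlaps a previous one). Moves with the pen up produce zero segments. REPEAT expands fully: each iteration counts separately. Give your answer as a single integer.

Executing turtle program step by step:
Start: pos=(-2,8), heading=270, pen down
BK 7: (-2,8) -> (-2,15) [heading=270, draw]
BK 12: (-2,15) -> (-2,27) [heading=270, draw]
REPEAT 2 [
  -- iteration 1/2 --
  LT 90: heading 270 -> 0
  LT 290: heading 0 -> 290
  FD 16: (-2,27) -> (3.472,11.965) [heading=290, draw]
  LT 90: heading 290 -> 20
  -- iteration 2/2 --
  LT 90: heading 20 -> 110
  LT 290: heading 110 -> 40
  FD 16: (3.472,11.965) -> (15.729,22.25) [heading=40, draw]
  LT 90: heading 40 -> 130
]
BK 8: (15.729,22.25) -> (20.871,16.121) [heading=130, draw]
FD 5: (20.871,16.121) -> (17.657,19.951) [heading=130, draw]
Final: pos=(17.657,19.951), heading=130, 6 segment(s) drawn
Segments drawn: 6

Answer: 6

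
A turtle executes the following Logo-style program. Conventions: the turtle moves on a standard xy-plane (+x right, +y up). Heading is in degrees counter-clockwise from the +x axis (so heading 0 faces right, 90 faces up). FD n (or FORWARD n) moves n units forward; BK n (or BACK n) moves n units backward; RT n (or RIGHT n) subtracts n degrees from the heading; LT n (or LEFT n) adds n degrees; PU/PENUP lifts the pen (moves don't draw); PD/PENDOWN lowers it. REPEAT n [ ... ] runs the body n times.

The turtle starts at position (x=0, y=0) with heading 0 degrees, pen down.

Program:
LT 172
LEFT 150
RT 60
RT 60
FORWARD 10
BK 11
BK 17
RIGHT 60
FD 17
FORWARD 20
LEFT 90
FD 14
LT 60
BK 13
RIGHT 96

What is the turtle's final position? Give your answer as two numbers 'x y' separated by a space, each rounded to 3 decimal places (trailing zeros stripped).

Answer: -25.956 30.544

Derivation:
Executing turtle program step by step:
Start: pos=(0,0), heading=0, pen down
LT 172: heading 0 -> 172
LT 150: heading 172 -> 322
RT 60: heading 322 -> 262
RT 60: heading 262 -> 202
FD 10: (0,0) -> (-9.272,-3.746) [heading=202, draw]
BK 11: (-9.272,-3.746) -> (0.927,0.375) [heading=202, draw]
BK 17: (0.927,0.375) -> (16.689,6.743) [heading=202, draw]
RT 60: heading 202 -> 142
FD 17: (16.689,6.743) -> (3.293,17.209) [heading=142, draw]
FD 20: (3.293,17.209) -> (-12.467,29.522) [heading=142, draw]
LT 90: heading 142 -> 232
FD 14: (-12.467,29.522) -> (-21.086,18.49) [heading=232, draw]
LT 60: heading 232 -> 292
BK 13: (-21.086,18.49) -> (-25.956,30.544) [heading=292, draw]
RT 96: heading 292 -> 196
Final: pos=(-25.956,30.544), heading=196, 7 segment(s) drawn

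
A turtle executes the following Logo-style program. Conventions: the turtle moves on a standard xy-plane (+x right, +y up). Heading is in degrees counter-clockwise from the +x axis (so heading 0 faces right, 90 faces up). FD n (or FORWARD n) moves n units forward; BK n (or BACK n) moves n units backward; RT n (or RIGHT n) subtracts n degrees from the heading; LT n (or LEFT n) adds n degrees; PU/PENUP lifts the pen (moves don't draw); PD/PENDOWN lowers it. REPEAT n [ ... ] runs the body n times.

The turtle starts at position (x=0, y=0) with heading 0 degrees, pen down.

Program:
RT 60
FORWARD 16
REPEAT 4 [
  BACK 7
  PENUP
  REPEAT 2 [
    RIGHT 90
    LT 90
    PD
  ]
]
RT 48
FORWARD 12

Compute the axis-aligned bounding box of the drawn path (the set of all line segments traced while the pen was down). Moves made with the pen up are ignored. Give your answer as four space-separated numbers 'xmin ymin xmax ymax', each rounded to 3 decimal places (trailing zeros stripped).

Answer: -9.708 -13.856 8 10.392

Derivation:
Executing turtle program step by step:
Start: pos=(0,0), heading=0, pen down
RT 60: heading 0 -> 300
FD 16: (0,0) -> (8,-13.856) [heading=300, draw]
REPEAT 4 [
  -- iteration 1/4 --
  BK 7: (8,-13.856) -> (4.5,-7.794) [heading=300, draw]
  PU: pen up
  REPEAT 2 [
    -- iteration 1/2 --
    RT 90: heading 300 -> 210
    LT 90: heading 210 -> 300
    PD: pen down
    -- iteration 2/2 --
    RT 90: heading 300 -> 210
    LT 90: heading 210 -> 300
    PD: pen down
  ]
  -- iteration 2/4 --
  BK 7: (4.5,-7.794) -> (1,-1.732) [heading=300, draw]
  PU: pen up
  REPEAT 2 [
    -- iteration 1/2 --
    RT 90: heading 300 -> 210
    LT 90: heading 210 -> 300
    PD: pen down
    -- iteration 2/2 --
    RT 90: heading 300 -> 210
    LT 90: heading 210 -> 300
    PD: pen down
  ]
  -- iteration 3/4 --
  BK 7: (1,-1.732) -> (-2.5,4.33) [heading=300, draw]
  PU: pen up
  REPEAT 2 [
    -- iteration 1/2 --
    RT 90: heading 300 -> 210
    LT 90: heading 210 -> 300
    PD: pen down
    -- iteration 2/2 --
    RT 90: heading 300 -> 210
    LT 90: heading 210 -> 300
    PD: pen down
  ]
  -- iteration 4/4 --
  BK 7: (-2.5,4.33) -> (-6,10.392) [heading=300, draw]
  PU: pen up
  REPEAT 2 [
    -- iteration 1/2 --
    RT 90: heading 300 -> 210
    LT 90: heading 210 -> 300
    PD: pen down
    -- iteration 2/2 --
    RT 90: heading 300 -> 210
    LT 90: heading 210 -> 300
    PD: pen down
  ]
]
RT 48: heading 300 -> 252
FD 12: (-6,10.392) -> (-9.708,-1.02) [heading=252, draw]
Final: pos=(-9.708,-1.02), heading=252, 6 segment(s) drawn

Segment endpoints: x in {-9.708, -6, -2.5, 0, 1, 4.5, 8}, y in {-13.856, -7.794, -1.732, -1.02, 0, 4.33, 10.392}
xmin=-9.708, ymin=-13.856, xmax=8, ymax=10.392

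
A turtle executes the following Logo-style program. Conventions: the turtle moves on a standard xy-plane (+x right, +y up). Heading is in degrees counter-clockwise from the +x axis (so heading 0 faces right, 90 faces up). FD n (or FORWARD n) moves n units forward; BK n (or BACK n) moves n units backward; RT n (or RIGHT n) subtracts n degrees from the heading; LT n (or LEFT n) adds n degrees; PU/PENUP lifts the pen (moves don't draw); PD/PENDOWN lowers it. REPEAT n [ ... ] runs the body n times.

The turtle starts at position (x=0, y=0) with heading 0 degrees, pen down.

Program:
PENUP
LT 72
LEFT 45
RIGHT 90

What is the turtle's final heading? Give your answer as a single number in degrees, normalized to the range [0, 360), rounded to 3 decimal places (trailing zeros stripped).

Answer: 27

Derivation:
Executing turtle program step by step:
Start: pos=(0,0), heading=0, pen down
PU: pen up
LT 72: heading 0 -> 72
LT 45: heading 72 -> 117
RT 90: heading 117 -> 27
Final: pos=(0,0), heading=27, 0 segment(s) drawn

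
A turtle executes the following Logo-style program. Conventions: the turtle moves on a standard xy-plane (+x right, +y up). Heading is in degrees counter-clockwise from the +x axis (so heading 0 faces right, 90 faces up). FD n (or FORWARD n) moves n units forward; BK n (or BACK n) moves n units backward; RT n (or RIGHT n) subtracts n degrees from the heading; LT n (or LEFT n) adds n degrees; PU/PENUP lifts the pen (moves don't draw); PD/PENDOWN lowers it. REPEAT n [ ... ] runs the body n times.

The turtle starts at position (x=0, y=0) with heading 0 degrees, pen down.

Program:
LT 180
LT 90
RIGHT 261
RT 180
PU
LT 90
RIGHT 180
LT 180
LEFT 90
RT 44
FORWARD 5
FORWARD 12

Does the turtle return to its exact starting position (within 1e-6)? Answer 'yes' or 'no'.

Answer: no

Derivation:
Executing turtle program step by step:
Start: pos=(0,0), heading=0, pen down
LT 180: heading 0 -> 180
LT 90: heading 180 -> 270
RT 261: heading 270 -> 9
RT 180: heading 9 -> 189
PU: pen up
LT 90: heading 189 -> 279
RT 180: heading 279 -> 99
LT 180: heading 99 -> 279
LT 90: heading 279 -> 9
RT 44: heading 9 -> 325
FD 5: (0,0) -> (4.096,-2.868) [heading=325, move]
FD 12: (4.096,-2.868) -> (13.926,-9.751) [heading=325, move]
Final: pos=(13.926,-9.751), heading=325, 0 segment(s) drawn

Start position: (0, 0)
Final position: (13.926, -9.751)
Distance = 17; >= 1e-6 -> NOT closed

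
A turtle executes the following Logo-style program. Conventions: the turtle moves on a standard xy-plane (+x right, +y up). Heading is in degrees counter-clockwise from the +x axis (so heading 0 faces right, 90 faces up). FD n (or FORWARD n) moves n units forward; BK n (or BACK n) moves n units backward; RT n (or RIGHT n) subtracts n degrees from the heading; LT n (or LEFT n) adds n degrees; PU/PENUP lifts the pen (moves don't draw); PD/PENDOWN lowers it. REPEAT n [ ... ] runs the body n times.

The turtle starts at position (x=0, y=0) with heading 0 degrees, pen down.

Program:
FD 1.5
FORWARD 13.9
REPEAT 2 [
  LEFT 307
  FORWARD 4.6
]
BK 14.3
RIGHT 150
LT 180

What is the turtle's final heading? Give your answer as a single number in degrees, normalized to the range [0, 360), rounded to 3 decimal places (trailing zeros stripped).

Answer: 284

Derivation:
Executing turtle program step by step:
Start: pos=(0,0), heading=0, pen down
FD 1.5: (0,0) -> (1.5,0) [heading=0, draw]
FD 13.9: (1.5,0) -> (15.4,0) [heading=0, draw]
REPEAT 2 [
  -- iteration 1/2 --
  LT 307: heading 0 -> 307
  FD 4.6: (15.4,0) -> (18.168,-3.674) [heading=307, draw]
  -- iteration 2/2 --
  LT 307: heading 307 -> 254
  FD 4.6: (18.168,-3.674) -> (16.9,-8.096) [heading=254, draw]
]
BK 14.3: (16.9,-8.096) -> (20.842,5.651) [heading=254, draw]
RT 150: heading 254 -> 104
LT 180: heading 104 -> 284
Final: pos=(20.842,5.651), heading=284, 5 segment(s) drawn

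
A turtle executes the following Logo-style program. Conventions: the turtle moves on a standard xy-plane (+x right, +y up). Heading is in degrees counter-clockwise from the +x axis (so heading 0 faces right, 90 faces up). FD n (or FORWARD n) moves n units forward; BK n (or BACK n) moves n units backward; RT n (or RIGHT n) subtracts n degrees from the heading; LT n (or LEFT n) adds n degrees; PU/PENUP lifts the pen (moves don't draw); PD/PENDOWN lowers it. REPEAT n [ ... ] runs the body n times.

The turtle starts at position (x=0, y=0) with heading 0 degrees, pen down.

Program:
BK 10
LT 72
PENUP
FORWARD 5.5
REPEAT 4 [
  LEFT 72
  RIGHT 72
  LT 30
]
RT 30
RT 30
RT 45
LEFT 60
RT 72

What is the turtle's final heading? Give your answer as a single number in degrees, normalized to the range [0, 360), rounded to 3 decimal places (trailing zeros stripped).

Executing turtle program step by step:
Start: pos=(0,0), heading=0, pen down
BK 10: (0,0) -> (-10,0) [heading=0, draw]
LT 72: heading 0 -> 72
PU: pen up
FD 5.5: (-10,0) -> (-8.3,5.231) [heading=72, move]
REPEAT 4 [
  -- iteration 1/4 --
  LT 72: heading 72 -> 144
  RT 72: heading 144 -> 72
  LT 30: heading 72 -> 102
  -- iteration 2/4 --
  LT 72: heading 102 -> 174
  RT 72: heading 174 -> 102
  LT 30: heading 102 -> 132
  -- iteration 3/4 --
  LT 72: heading 132 -> 204
  RT 72: heading 204 -> 132
  LT 30: heading 132 -> 162
  -- iteration 4/4 --
  LT 72: heading 162 -> 234
  RT 72: heading 234 -> 162
  LT 30: heading 162 -> 192
]
RT 30: heading 192 -> 162
RT 30: heading 162 -> 132
RT 45: heading 132 -> 87
LT 60: heading 87 -> 147
RT 72: heading 147 -> 75
Final: pos=(-8.3,5.231), heading=75, 1 segment(s) drawn

Answer: 75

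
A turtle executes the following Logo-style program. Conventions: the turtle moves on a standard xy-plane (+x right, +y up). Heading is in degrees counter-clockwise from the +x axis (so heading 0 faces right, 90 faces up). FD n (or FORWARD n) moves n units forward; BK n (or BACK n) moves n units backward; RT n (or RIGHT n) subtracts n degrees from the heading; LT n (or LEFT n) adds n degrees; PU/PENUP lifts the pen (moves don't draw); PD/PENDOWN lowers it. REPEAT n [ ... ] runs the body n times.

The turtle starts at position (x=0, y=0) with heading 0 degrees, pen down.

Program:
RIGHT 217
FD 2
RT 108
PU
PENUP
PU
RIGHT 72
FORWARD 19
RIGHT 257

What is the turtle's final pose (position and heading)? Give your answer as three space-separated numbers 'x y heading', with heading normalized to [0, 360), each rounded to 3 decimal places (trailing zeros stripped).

Answer: 13.577 -10.231 66

Derivation:
Executing turtle program step by step:
Start: pos=(0,0), heading=0, pen down
RT 217: heading 0 -> 143
FD 2: (0,0) -> (-1.597,1.204) [heading=143, draw]
RT 108: heading 143 -> 35
PU: pen up
PU: pen up
PU: pen up
RT 72: heading 35 -> 323
FD 19: (-1.597,1.204) -> (13.577,-10.231) [heading=323, move]
RT 257: heading 323 -> 66
Final: pos=(13.577,-10.231), heading=66, 1 segment(s) drawn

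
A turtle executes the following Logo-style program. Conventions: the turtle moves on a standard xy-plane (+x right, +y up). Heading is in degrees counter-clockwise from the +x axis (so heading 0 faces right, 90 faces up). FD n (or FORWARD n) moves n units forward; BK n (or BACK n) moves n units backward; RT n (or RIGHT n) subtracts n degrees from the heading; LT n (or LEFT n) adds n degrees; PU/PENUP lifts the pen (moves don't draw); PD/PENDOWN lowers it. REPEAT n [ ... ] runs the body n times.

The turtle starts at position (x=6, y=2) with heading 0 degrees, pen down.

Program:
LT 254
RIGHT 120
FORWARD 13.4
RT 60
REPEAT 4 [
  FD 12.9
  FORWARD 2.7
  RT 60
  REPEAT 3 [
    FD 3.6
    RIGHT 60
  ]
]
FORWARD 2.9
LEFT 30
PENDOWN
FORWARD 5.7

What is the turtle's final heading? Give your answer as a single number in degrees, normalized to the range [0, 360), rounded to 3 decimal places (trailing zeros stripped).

Executing turtle program step by step:
Start: pos=(6,2), heading=0, pen down
LT 254: heading 0 -> 254
RT 120: heading 254 -> 134
FD 13.4: (6,2) -> (-3.308,11.639) [heading=134, draw]
RT 60: heading 134 -> 74
REPEAT 4 [
  -- iteration 1/4 --
  FD 12.9: (-3.308,11.639) -> (0.247,24.039) [heading=74, draw]
  FD 2.7: (0.247,24.039) -> (0.992,26.635) [heading=74, draw]
  RT 60: heading 74 -> 14
  REPEAT 3 [
    -- iteration 1/3 --
    FD 3.6: (0.992,26.635) -> (4.485,27.506) [heading=14, draw]
    RT 60: heading 14 -> 314
    -- iteration 2/3 --
    FD 3.6: (4.485,27.506) -> (6.985,24.916) [heading=314, draw]
    RT 60: heading 314 -> 254
    -- iteration 3/3 --
    FD 3.6: (6.985,24.916) -> (5.993,21.456) [heading=254, draw]
    RT 60: heading 254 -> 194
  ]
  -- iteration 2/4 --
  FD 12.9: (5.993,21.456) -> (-6.524,18.335) [heading=194, draw]
  FD 2.7: (-6.524,18.335) -> (-9.144,17.682) [heading=194, draw]
  RT 60: heading 194 -> 134
  REPEAT 3 [
    -- iteration 1/3 --
    FD 3.6: (-9.144,17.682) -> (-11.644,20.271) [heading=134, draw]
    RT 60: heading 134 -> 74
    -- iteration 2/3 --
    FD 3.6: (-11.644,20.271) -> (-10.652,23.732) [heading=74, draw]
    RT 60: heading 74 -> 14
    -- iteration 3/3 --
    FD 3.6: (-10.652,23.732) -> (-7.159,24.603) [heading=14, draw]
    RT 60: heading 14 -> 314
  ]
  -- iteration 3/4 --
  FD 12.9: (-7.159,24.603) -> (1.802,15.323) [heading=314, draw]
  FD 2.7: (1.802,15.323) -> (3.678,13.381) [heading=314, draw]
  RT 60: heading 314 -> 254
  REPEAT 3 [
    -- iteration 1/3 --
    FD 3.6: (3.678,13.381) -> (2.685,9.92) [heading=254, draw]
    RT 60: heading 254 -> 194
    -- iteration 2/3 --
    FD 3.6: (2.685,9.92) -> (-0.808,9.05) [heading=194, draw]
    RT 60: heading 194 -> 134
    -- iteration 3/3 --
    FD 3.6: (-0.808,9.05) -> (-3.308,11.639) [heading=134, draw]
    RT 60: heading 134 -> 74
  ]
  -- iteration 4/4 --
  FD 12.9: (-3.308,11.639) -> (0.247,24.039) [heading=74, draw]
  FD 2.7: (0.247,24.039) -> (0.992,26.635) [heading=74, draw]
  RT 60: heading 74 -> 14
  REPEAT 3 [
    -- iteration 1/3 --
    FD 3.6: (0.992,26.635) -> (4.485,27.506) [heading=14, draw]
    RT 60: heading 14 -> 314
    -- iteration 2/3 --
    FD 3.6: (4.485,27.506) -> (6.985,24.916) [heading=314, draw]
    RT 60: heading 314 -> 254
    -- iteration 3/3 --
    FD 3.6: (6.985,24.916) -> (5.993,21.456) [heading=254, draw]
    RT 60: heading 254 -> 194
  ]
]
FD 2.9: (5.993,21.456) -> (3.179,20.754) [heading=194, draw]
LT 30: heading 194 -> 224
PD: pen down
FD 5.7: (3.179,20.754) -> (-0.921,16.794) [heading=224, draw]
Final: pos=(-0.921,16.794), heading=224, 23 segment(s) drawn

Answer: 224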